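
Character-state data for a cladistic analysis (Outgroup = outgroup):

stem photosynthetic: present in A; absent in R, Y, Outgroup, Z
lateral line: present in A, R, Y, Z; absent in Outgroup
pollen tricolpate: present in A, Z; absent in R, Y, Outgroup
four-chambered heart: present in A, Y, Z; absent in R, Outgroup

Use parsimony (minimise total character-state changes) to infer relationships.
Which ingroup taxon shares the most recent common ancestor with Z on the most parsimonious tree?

The outgroup has state 'absent' for every character, so 'present' is the derived state throughout.
stem photosynthetic (derived state 'present') is unique to A (autapomorphy; uninformative for grouping).
All ingroup taxa share the derived state 'present' for lateral line; it defines the ingroup but does not resolve relationships within it.
pollen tricolpate (derived state 'present') is shared by A and Z — a synapomorphy uniting that clade.
Only A, Y, and Z show the derived state 'present' for four-chambered heart, supporting them as a clade.
Most parsimonious ingroup topology: ((Y,(A,Z)),R).
Z and A form a cherry on this tree, so they are sister taxa.

A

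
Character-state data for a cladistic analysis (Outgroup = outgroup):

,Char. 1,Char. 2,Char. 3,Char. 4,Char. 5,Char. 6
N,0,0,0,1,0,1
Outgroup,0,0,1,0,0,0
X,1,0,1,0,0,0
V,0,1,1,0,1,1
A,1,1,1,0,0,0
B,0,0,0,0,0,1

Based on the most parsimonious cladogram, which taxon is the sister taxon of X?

Character polarity is set by the outgroup: the derived state is whichever differs from the outgroup's state, so for Char. 3 the derived state is '0', and for the remaining characters it is '1'.
Char. 1 (derived state '1') is shared by A and X — a synapomorphy uniting that clade.
Char. 2 groups A and V, which is incompatible with the clades supported by the remaining characters; treating it as convergent (homoplasy) costs fewer steps than any alternative tree.
Char. 3 (derived state '0') is shared by B and N — a synapomorphy uniting that clade.
Char. 4 (derived state '1') is unique to N (autapomorphy; uninformative for grouping).
Char. 5 (derived state '1') is unique to V (autapomorphy; uninformative for grouping).
Char. 6: derived state '1' in B, N, and V only — synapomorphy for {B, N, V}.
Most parsimonious ingroup topology: ((A,X),((N,B),V)).
X and A form a cherry on this tree, so they are sister taxa.

A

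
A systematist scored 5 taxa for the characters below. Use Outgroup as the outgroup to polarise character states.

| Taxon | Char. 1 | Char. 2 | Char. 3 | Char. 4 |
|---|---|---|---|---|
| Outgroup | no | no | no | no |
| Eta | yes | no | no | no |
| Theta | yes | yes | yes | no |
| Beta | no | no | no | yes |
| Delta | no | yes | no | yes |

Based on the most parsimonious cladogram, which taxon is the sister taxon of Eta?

The outgroup has state 'no' for every character, so 'yes' is the derived state throughout.
Char. 1: derived state 'yes' in Eta and Theta only — synapomorphy for {Eta, Theta}.
Char. 2 (state 'yes') occurs in Delta and Theta but conflicts with the nesting implied by the other characters — most parsimoniously interpreted as homoplasy.
Char. 3: derived state 'yes' in Theta only — an autapomorphy, so it tells us nothing about relationships among taxa.
Only Beta and Delta show the derived state 'yes' for Char. 4, supporting them as a clade.
Most parsimonious ingroup topology: ((Eta,Theta),(Beta,Delta)).
Eta and Theta form a cherry on this tree, so they are sister taxa.

Theta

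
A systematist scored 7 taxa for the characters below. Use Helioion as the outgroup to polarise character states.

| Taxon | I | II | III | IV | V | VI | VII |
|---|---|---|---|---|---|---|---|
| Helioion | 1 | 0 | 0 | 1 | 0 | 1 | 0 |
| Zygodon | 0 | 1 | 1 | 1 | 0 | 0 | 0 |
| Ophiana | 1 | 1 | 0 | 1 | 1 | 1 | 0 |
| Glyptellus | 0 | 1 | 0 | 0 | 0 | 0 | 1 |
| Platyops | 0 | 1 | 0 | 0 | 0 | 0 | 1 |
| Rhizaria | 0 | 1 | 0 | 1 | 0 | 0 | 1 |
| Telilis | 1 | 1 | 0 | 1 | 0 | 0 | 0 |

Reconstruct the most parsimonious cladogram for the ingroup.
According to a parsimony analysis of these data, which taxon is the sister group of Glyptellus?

Platyops

Character polarity is set by the outgroup: the derived state is whichever differs from the outgroup's state, so for I, IV, VI the derived state is '0', and for the remaining characters it is '1'.
I: derived state '0' in Glyptellus, Platyops, Rhizaria, and Zygodon only — synapomorphy for {Glyptellus, Platyops, Rhizaria, Zygodon}.
All ingroup taxa share the derived state '1' for II; it defines the ingroup but does not resolve relationships within it.
III (derived state '1') is unique to Zygodon (autapomorphy; uninformative for grouping).
IV (derived state '0') is shared by Glyptellus and Platyops — a synapomorphy uniting that clade.
V: derived state '1' in Ophiana only — an autapomorphy, so it tells us nothing about relationships among taxa.
VI: derived state '0' in Glyptellus, Platyops, Rhizaria, Telilis, and Zygodon only — synapomorphy for {Glyptellus, Platyops, Rhizaria, Telilis, Zygodon}.
Only Glyptellus, Platyops, and Rhizaria show the derived state '1' for VII, supporting them as a clade.
Most parsimonious ingroup topology: (((Zygodon,((Glyptellus,Platyops),Rhizaria)),Telilis),Ophiana).
Glyptellus and Platyops form a cherry on this tree, so they are sister taxa.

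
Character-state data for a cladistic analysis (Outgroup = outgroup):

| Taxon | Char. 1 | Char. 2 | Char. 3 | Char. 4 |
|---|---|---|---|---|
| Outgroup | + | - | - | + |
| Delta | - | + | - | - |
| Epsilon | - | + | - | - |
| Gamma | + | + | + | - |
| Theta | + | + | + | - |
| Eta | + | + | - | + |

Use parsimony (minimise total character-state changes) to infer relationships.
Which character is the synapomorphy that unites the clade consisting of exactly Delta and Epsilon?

Character polarity is set by the outgroup: the derived state is whichever differs from the outgroup's state, so for Char. 1, Char. 4 the derived state is '-', and for the remaining characters it is '+'.
Char. 1 (derived state '-') is shared by Delta and Epsilon — a synapomorphy uniting that clade.
All ingroup taxa share the derived state '+' for Char. 2; it defines the ingroup but does not resolve relationships within it.
Only Gamma and Theta show the derived state '+' for Char. 3, supporting them as a clade.
Char. 4: derived state '-' in Delta, Epsilon, Gamma, and Theta only — synapomorphy for {Delta, Epsilon, Gamma, Theta}.
Most parsimonious ingroup topology: (((Delta,Epsilon),(Gamma,Theta)),Eta).
The clade {Delta, Epsilon} is supported by Char. 1: its derived state '-' occurs in exactly those taxa and in no other taxon (including the outgroup).

Char. 1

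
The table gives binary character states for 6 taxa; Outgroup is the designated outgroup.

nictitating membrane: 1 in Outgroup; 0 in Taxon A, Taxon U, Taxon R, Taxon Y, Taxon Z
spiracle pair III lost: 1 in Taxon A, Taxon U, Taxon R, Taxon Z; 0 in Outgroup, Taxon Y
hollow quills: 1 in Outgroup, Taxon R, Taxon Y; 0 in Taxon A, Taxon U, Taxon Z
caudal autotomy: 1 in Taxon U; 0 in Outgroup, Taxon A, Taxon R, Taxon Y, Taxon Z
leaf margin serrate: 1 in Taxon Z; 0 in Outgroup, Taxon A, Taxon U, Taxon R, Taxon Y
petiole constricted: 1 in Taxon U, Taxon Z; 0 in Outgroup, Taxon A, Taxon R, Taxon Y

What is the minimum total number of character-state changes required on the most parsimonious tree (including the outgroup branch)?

6

Character polarity is set by the outgroup: the derived state is whichever differs from the outgroup's state, so for nictitating membrane, hollow quills the derived state is '0', and for the remaining characters it is '1'.
nictitating membrane (derived state '0') is shared by all ingroup taxa — unites the whole ingroup.
Only Taxon A, Taxon R, Taxon U, and Taxon Z show the derived state '1' for spiracle pair III lost, supporting them as a clade.
hollow quills: derived state '0' in Taxon A, Taxon U, and Taxon Z only — synapomorphy for {Taxon A, Taxon U, Taxon Z}.
caudal autotomy: derived state '1' in Taxon U only — an autapomorphy, so it tells us nothing about relationships among taxa.
leaf margin serrate: derived state '1' in Taxon Z only — an autapomorphy, so it tells us nothing about relationships among taxa.
petiole constricted (derived state '1') is shared by Taxon U and Taxon Z — a synapomorphy uniting that clade.
Most parsimonious ingroup topology: (((Taxon A,(Taxon U,Taxon Z)),Taxon R),Taxon Y).
Changes per character on this tree: nictitating membrane: 1; spiracle pair III lost: 1; hollow quills: 1; caudal autotomy: 1; leaf margin serrate: 1; petiole constricted: 1.
Total = 6.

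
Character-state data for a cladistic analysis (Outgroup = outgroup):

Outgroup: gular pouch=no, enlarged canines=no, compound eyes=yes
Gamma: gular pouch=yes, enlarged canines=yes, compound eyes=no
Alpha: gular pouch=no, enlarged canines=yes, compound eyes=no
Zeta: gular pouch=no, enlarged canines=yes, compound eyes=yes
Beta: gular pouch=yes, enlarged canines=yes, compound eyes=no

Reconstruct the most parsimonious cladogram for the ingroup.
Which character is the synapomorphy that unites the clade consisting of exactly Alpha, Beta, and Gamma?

Character polarity is set by the outgroup: the derived state is whichever differs from the outgroup's state, so for compound eyes the derived state is 'no', and for the remaining characters it is 'yes'.
gular pouch (derived state 'yes') is shared by Beta and Gamma — a synapomorphy uniting that clade.
enlarged canines (derived state 'yes') is shared by all ingroup taxa — unites the whole ingroup.
compound eyes (derived state 'no') is shared by Alpha, Beta, and Gamma — a synapomorphy uniting that clade.
Most parsimonious ingroup topology: (((Gamma,Beta),Alpha),Zeta).
The clade {Alpha, Beta, Gamma} is supported by compound eyes: its derived state 'no' occurs in exactly those taxa and in no other taxon (including the outgroup).

compound eyes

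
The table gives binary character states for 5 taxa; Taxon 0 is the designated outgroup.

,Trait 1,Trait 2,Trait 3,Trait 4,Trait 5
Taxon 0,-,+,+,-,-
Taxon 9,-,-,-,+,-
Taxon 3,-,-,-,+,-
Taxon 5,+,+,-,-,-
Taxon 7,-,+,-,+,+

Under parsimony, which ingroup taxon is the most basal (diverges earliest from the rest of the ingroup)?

Taxon 5

Character polarity is set by the outgroup: the derived state is whichever differs from the outgroup's state, so for Trait 2, Trait 3 the derived state is '-', and for the remaining characters it is '+'.
Trait 1 (derived state '+') is unique to Taxon 5 (autapomorphy; uninformative for grouping).
Trait 2 (derived state '-') is shared by Taxon 3 and Taxon 9 — a synapomorphy uniting that clade.
Trait 3 (derived state '-') is shared by all ingroup taxa — unites the whole ingroup.
Trait 4: derived state '+' in Taxon 3, Taxon 7, and Taxon 9 only — synapomorphy for {Taxon 3, Taxon 7, Taxon 9}.
Trait 5: derived state '+' in Taxon 7 only — an autapomorphy, so it tells us nothing about relationships among taxa.
Most parsimonious ingroup topology: (((Taxon 9,Taxon 3),Taxon 7),Taxon 5).
Taxon 5 is sister to the clade containing all other ingroup taxa, so it is the earliest-diverging (most basal) ingroup lineage.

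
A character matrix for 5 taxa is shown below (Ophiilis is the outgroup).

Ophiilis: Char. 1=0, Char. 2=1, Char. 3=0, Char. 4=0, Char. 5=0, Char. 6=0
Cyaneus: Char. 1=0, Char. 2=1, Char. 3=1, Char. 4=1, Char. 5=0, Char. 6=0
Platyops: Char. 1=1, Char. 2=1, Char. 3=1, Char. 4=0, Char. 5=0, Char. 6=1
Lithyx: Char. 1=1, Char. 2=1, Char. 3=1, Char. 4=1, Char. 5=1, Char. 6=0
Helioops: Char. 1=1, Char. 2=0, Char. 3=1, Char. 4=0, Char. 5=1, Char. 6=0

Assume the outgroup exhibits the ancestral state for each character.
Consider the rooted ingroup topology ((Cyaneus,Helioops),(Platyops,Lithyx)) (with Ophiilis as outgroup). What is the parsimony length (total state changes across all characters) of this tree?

9

Map each character onto ((Cyaneus,Helioops),(Platyops,Lithyx)) (rooted by Ophiilis) and count the minimum state changes it requires (Fitch parsimony):
Char. 1: 2; Char. 2: 1; Char. 3: 1; Char. 4: 2; Char. 5: 2; Char. 6: 1.
Total tree length = 9.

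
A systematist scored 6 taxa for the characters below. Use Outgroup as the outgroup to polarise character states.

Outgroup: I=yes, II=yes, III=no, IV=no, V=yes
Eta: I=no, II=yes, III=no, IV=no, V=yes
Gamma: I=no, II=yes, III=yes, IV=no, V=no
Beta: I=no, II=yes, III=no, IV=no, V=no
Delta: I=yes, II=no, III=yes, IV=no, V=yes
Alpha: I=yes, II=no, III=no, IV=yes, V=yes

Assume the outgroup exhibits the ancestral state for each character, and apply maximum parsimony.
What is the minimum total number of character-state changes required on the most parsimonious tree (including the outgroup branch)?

6

Character polarity is set by the outgroup: the derived state is whichever differs from the outgroup's state, so for I, II, V the derived state is 'no', and for the remaining characters it is 'yes'.
Only Beta, Eta, and Gamma show the derived state 'no' for I, supporting them as a clade.
Only Alpha and Delta show the derived state 'no' for II, supporting them as a clade.
III groups Delta and Gamma, which is incompatible with the clades supported by the remaining characters; treating it as convergent (homoplasy) costs fewer steps than any alternative tree.
IV: derived state 'yes' in Alpha only — an autapomorphy, so it tells us nothing about relationships among taxa.
V (derived state 'no') is shared by Beta and Gamma — a synapomorphy uniting that clade.
Most parsimonious ingroup topology: ((Eta,(Gamma,Beta)),(Delta,Alpha)).
Changes per character on this tree: I: 1; II: 1; III: 2; IV: 1; V: 1.
Total = 6.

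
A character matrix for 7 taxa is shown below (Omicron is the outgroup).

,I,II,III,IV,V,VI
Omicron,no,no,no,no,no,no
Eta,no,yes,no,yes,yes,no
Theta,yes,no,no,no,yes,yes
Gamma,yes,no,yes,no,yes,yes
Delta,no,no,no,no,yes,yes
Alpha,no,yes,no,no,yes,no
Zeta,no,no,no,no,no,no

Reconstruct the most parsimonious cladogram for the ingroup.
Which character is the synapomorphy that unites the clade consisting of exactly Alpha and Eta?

II

The outgroup has state 'no' for every character, so 'yes' is the derived state throughout.
I (derived state 'yes') is shared by Gamma and Theta — a synapomorphy uniting that clade.
II: derived state 'yes' in Alpha and Eta only — synapomorphy for {Alpha, Eta}.
III: derived state 'yes' in Gamma only — an autapomorphy, so it tells us nothing about relationships among taxa.
IV (derived state 'yes') is unique to Eta (autapomorphy; uninformative for grouping).
V: derived state 'yes' in Alpha, Delta, Eta, Gamma, and Theta only — synapomorphy for {Alpha, Delta, Eta, Gamma, Theta}.
VI (derived state 'yes') is shared by Delta, Gamma, and Theta — a synapomorphy uniting that clade.
Most parsimonious ingroup topology: (((Eta,Alpha),((Theta,Gamma),Delta)),Zeta).
The clade {Alpha, Eta} is supported by II: its derived state 'yes' occurs in exactly those taxa and in no other taxon (including the outgroup).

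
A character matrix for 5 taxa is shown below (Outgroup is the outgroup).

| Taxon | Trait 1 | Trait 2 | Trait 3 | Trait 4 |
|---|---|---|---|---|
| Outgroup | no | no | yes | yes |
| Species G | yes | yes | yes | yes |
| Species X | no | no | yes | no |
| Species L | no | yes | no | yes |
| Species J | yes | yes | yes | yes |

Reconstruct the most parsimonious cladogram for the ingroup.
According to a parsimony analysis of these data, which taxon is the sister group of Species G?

Species J

Character polarity is set by the outgroup: the derived state is whichever differs from the outgroup's state, so for Trait 3, Trait 4 the derived state is 'no', and for the remaining characters it is 'yes'.
Only Species G and Species J show the derived state 'yes' for Trait 1, supporting them as a clade.
Trait 2 (derived state 'yes') is shared by Species G, Species J, and Species L — a synapomorphy uniting that clade.
Trait 3 (derived state 'no') is unique to Species L (autapomorphy; uninformative for grouping).
Trait 4: derived state 'no' in Species X only — an autapomorphy, so it tells us nothing about relationships among taxa.
Most parsimonious ingroup topology: (((Species G,Species J),Species L),Species X).
Species G and Species J form a cherry on this tree, so they are sister taxa.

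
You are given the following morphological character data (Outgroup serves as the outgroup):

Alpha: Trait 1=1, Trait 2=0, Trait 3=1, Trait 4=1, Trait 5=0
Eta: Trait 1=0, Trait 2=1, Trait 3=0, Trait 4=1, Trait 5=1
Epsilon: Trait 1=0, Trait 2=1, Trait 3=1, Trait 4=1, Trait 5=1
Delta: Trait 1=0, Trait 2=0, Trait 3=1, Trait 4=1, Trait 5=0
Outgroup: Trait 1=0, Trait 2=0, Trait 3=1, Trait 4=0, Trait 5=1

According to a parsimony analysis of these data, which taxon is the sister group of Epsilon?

Character polarity is set by the outgroup: the derived state is whichever differs from the outgroup's state, so for Trait 3, Trait 5 the derived state is '0', and for the remaining characters it is '1'.
Trait 1 (derived state '1') is unique to Alpha (autapomorphy; uninformative for grouping).
Trait 2 (derived state '1') is shared by Epsilon and Eta — a synapomorphy uniting that clade.
Trait 3: derived state '0' in Eta only — an autapomorphy, so it tells us nothing about relationships among taxa.
All ingroup taxa share the derived state '1' for Trait 4; it defines the ingroup but does not resolve relationships within it.
Trait 5 (derived state '0') is shared by Alpha and Delta — a synapomorphy uniting that clade.
Most parsimonious ingroup topology: ((Alpha,Delta),(Eta,Epsilon)).
Epsilon and Eta form a cherry on this tree, so they are sister taxa.

Eta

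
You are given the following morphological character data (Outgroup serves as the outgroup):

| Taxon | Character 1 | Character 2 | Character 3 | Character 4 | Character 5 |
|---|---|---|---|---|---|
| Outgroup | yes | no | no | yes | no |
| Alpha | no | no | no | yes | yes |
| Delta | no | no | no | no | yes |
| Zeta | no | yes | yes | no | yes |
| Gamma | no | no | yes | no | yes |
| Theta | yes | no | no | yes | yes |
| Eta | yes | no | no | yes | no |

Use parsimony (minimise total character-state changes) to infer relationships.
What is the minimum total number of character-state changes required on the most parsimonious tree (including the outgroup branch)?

Character polarity is set by the outgroup: the derived state is whichever differs from the outgroup's state, so for Character 1, Character 4 the derived state is 'no', and for the remaining characters it is 'yes'.
Character 1: derived state 'no' in Alpha, Delta, Gamma, and Zeta only — synapomorphy for {Alpha, Delta, Gamma, Zeta}.
Character 2: derived state 'yes' in Zeta only — an autapomorphy, so it tells us nothing about relationships among taxa.
Character 3: derived state 'yes' in Gamma and Zeta only — synapomorphy for {Gamma, Zeta}.
Character 4: derived state 'no' in Delta, Gamma, and Zeta only — synapomorphy for {Delta, Gamma, Zeta}.
Character 5: derived state 'yes' in Alpha, Delta, Gamma, Theta, and Zeta only — synapomorphy for {Alpha, Delta, Gamma, Theta, Zeta}.
Most parsimonious ingroup topology: (((Alpha,(Delta,(Zeta,Gamma))),Theta),Eta).
Changes per character on this tree: Character 1: 1; Character 2: 1; Character 3: 1; Character 4: 1; Character 5: 1.
Total = 5.

5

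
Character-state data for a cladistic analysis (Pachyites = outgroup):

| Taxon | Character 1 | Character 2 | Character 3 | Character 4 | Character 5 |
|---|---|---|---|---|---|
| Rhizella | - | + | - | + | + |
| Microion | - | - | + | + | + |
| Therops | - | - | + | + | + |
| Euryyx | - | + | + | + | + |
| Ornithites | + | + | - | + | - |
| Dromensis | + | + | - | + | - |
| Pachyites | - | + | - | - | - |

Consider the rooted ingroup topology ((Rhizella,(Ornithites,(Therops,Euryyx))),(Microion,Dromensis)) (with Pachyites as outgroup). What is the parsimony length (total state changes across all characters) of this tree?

Map each character onto ((Rhizella,(Ornithites,(Therops,Euryyx))),(Microion,Dromensis)) (rooted by Pachyites) and count the minimum state changes it requires (Fitch parsimony):
Character 1: 2; Character 2: 2; Character 3: 2; Character 4: 1; Character 5: 3.
Total tree length = 10.

10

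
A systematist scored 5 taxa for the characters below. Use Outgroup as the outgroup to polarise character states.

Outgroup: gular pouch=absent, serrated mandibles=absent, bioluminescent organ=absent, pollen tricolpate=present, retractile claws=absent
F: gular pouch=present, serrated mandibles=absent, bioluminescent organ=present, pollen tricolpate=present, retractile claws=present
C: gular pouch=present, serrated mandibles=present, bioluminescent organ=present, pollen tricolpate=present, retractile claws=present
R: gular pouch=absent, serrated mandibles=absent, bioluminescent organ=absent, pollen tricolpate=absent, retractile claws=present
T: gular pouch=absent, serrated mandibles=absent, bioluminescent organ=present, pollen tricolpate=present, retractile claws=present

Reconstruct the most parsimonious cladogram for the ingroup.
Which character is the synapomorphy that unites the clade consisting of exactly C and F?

gular pouch

Character polarity is set by the outgroup: the derived state is whichever differs from the outgroup's state, so for pollen tricolpate the derived state is 'absent', and for the remaining characters it is 'present'.
gular pouch (derived state 'present') is shared by C and F — a synapomorphy uniting that clade.
serrated mandibles: derived state 'present' in C only — an autapomorphy, so it tells us nothing about relationships among taxa.
Only C, F, and T show the derived state 'present' for bioluminescent organ, supporting them as a clade.
pollen tricolpate: derived state 'absent' in R only — an autapomorphy, so it tells us nothing about relationships among taxa.
retractile claws (derived state 'present') is shared by all ingroup taxa — unites the whole ingroup.
Most parsimonious ingroup topology: (((F,C),T),R).
The clade {C, F} is supported by gular pouch: its derived state 'present' occurs in exactly those taxa and in no other taxon (including the outgroup).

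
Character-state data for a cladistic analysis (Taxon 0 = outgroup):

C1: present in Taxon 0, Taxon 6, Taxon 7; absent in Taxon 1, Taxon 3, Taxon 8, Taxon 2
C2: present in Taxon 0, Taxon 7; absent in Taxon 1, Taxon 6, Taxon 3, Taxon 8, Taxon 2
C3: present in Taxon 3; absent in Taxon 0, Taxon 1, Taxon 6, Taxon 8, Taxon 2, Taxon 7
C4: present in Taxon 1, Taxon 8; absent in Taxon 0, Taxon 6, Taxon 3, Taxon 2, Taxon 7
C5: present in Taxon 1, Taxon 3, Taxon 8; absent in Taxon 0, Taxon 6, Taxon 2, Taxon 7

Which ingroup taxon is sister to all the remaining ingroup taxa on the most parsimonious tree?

Character polarity is set by the outgroup: the derived state is whichever differs from the outgroup's state, so for C1, C2 the derived state is 'absent', and for the remaining characters it is 'present'.
C1: derived state 'absent' in Taxon 1, Taxon 2, Taxon 3, and Taxon 8 only — synapomorphy for {Taxon 1, Taxon 2, Taxon 3, Taxon 8}.
Only Taxon 1, Taxon 2, Taxon 3, Taxon 6, and Taxon 8 show the derived state 'absent' for C2, supporting them as a clade.
C3: derived state 'present' in Taxon 3 only — an autapomorphy, so it tells us nothing about relationships among taxa.
C4 (derived state 'present') is shared by Taxon 1 and Taxon 8 — a synapomorphy uniting that clade.
C5 (derived state 'present') is shared by Taxon 1, Taxon 3, and Taxon 8 — a synapomorphy uniting that clade.
Most parsimonious ingroup topology: (((((Taxon 1,Taxon 8),Taxon 3),Taxon 2),Taxon 6),Taxon 7).
Taxon 7 is sister to the clade containing all other ingroup taxa, so it is the earliest-diverging (most basal) ingroup lineage.

Taxon 7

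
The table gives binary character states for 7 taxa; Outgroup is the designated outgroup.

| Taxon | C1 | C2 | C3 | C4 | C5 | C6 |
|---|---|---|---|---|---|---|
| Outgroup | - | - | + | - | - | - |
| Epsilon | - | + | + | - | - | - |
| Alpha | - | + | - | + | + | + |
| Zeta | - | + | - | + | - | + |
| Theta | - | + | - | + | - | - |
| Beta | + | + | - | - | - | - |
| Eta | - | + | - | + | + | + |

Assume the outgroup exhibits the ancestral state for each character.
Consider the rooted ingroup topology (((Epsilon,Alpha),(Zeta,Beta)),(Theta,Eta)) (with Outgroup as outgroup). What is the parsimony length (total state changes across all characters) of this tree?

12

Map each character onto (((Epsilon,Alpha),(Zeta,Beta)),(Theta,Eta)) (rooted by Outgroup) and count the minimum state changes it requires (Fitch parsimony):
C1: 1; C2: 1; C3: 2; C4: 3; C5: 2; C6: 3.
Total tree length = 12.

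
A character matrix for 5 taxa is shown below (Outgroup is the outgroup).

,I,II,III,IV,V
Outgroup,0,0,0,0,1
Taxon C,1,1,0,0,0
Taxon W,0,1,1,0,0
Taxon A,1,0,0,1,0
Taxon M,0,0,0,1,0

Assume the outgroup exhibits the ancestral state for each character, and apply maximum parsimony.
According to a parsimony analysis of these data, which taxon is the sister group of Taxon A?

Taxon M

Character polarity is set by the outgroup: the derived state is whichever differs from the outgroup's state, so for V the derived state is '0', and for the remaining characters it is '1'.
I (state '1') occurs in Taxon A and Taxon C but conflicts with the nesting implied by the other characters — most parsimoniously interpreted as homoplasy.
Only Taxon C and Taxon W show the derived state '1' for II, supporting them as a clade.
III (derived state '1') is unique to Taxon W (autapomorphy; uninformative for grouping).
IV: derived state '1' in Taxon A and Taxon M only — synapomorphy for {Taxon A, Taxon M}.
V (derived state '0') is shared by all ingroup taxa — unites the whole ingroup.
Most parsimonious ingroup topology: ((Taxon C,Taxon W),(Taxon A,Taxon M)).
Taxon A and Taxon M form a cherry on this tree, so they are sister taxa.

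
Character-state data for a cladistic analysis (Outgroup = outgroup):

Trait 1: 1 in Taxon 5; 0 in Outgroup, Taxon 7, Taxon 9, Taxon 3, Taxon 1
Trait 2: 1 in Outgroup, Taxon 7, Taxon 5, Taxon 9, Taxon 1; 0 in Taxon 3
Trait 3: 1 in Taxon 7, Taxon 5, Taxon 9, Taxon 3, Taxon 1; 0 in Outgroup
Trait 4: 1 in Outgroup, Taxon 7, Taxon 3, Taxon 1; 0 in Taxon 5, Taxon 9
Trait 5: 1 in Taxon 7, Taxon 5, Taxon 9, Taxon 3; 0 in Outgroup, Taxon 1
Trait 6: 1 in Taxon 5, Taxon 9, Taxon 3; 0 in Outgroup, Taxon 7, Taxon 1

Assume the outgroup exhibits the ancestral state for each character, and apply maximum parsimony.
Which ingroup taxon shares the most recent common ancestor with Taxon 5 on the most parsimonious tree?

Character polarity is set by the outgroup: the derived state is whichever differs from the outgroup's state, so for Trait 2, Trait 4 the derived state is '0', and for the remaining characters it is '1'.
Trait 1 (derived state '1') is unique to Taxon 5 (autapomorphy; uninformative for grouping).
Trait 2: derived state '0' in Taxon 3 only — an autapomorphy, so it tells us nothing about relationships among taxa.
All ingroup taxa share the derived state '1' for Trait 3; it defines the ingroup but does not resolve relationships within it.
Only Taxon 5 and Taxon 9 show the derived state '0' for Trait 4, supporting them as a clade.
Only Taxon 3, Taxon 5, Taxon 7, and Taxon 9 show the derived state '1' for Trait 5, supporting them as a clade.
Only Taxon 3, Taxon 5, and Taxon 9 show the derived state '1' for Trait 6, supporting them as a clade.
Most parsimonious ingroup topology: ((Taxon 7,((Taxon 5,Taxon 9),Taxon 3)),Taxon 1).
Taxon 5 and Taxon 9 form a cherry on this tree, so they are sister taxa.

Taxon 9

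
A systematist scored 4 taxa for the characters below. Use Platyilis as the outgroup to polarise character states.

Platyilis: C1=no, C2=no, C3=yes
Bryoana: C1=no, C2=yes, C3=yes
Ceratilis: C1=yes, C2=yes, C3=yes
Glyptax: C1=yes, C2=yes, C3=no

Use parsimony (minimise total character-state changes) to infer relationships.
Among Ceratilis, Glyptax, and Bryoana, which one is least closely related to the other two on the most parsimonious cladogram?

Bryoana

Character polarity is set by the outgroup: the derived state is whichever differs from the outgroup's state, so for C3 the derived state is 'no', and for the remaining characters it is 'yes'.
C1: derived state 'yes' in Ceratilis and Glyptax only — synapomorphy for {Ceratilis, Glyptax}.
All ingroup taxa share the derived state 'yes' for C2; it defines the ingroup but does not resolve relationships within it.
C3 (derived state 'no') is unique to Glyptax (autapomorphy; uninformative for grouping).
Most parsimonious ingroup topology: (Bryoana,(Ceratilis,Glyptax)).
Ceratilis and Glyptax share a more recent common ancestor with each other than either does with Bryoana, so Bryoana is the least closely related of the three.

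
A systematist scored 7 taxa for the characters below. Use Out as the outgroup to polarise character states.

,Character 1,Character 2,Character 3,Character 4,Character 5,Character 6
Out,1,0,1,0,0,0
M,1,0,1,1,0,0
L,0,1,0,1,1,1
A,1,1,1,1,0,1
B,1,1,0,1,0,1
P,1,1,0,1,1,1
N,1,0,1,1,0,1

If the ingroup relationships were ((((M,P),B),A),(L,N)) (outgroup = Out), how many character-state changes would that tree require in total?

Map each character onto ((((M,P),B),A),(L,N)) (rooted by Out) and count the minimum state changes it requires (Fitch parsimony):
Character 1: 1; Character 2: 3; Character 3: 3; Character 4: 1; Character 5: 2; Character 6: 2.
Total tree length = 12.

12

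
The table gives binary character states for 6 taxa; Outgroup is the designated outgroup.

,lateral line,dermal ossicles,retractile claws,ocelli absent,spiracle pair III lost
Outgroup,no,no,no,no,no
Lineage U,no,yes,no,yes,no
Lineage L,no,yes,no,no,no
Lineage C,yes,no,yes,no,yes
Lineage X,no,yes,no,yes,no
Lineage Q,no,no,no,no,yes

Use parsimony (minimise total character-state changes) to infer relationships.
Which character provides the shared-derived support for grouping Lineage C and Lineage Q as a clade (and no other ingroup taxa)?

The outgroup has state 'no' for every character, so 'yes' is the derived state throughout.
lateral line (derived state 'yes') is unique to Lineage C (autapomorphy; uninformative for grouping).
Only Lineage L, Lineage U, and Lineage X show the derived state 'yes' for dermal ossicles, supporting them as a clade.
retractile claws (derived state 'yes') is unique to Lineage C (autapomorphy; uninformative for grouping).
Only Lineage U and Lineage X show the derived state 'yes' for ocelli absent, supporting them as a clade.
Only Lineage C and Lineage Q show the derived state 'yes' for spiracle pair III lost, supporting them as a clade.
Most parsimonious ingroup topology: (((Lineage U,Lineage X),Lineage L),(Lineage C,Lineage Q)).
The clade {Lineage C, Lineage Q} is supported by spiracle pair III lost: its derived state 'yes' occurs in exactly those taxa and in no other taxon (including the outgroup).

spiracle pair III lost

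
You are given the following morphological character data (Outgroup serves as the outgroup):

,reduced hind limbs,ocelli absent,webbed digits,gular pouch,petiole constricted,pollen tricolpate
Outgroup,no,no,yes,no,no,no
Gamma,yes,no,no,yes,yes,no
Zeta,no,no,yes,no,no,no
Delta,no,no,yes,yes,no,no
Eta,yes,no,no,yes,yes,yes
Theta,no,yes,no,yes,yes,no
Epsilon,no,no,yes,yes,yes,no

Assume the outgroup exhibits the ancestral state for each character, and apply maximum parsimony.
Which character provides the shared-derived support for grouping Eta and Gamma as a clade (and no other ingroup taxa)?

reduced hind limbs

Character polarity is set by the outgroup: the derived state is whichever differs from the outgroup's state, so for webbed digits the derived state is 'no', and for the remaining characters it is 'yes'.
Only Eta and Gamma show the derived state 'yes' for reduced hind limbs, supporting them as a clade.
ocelli absent: derived state 'yes' in Theta only — an autapomorphy, so it tells us nothing about relationships among taxa.
webbed digits (derived state 'no') is shared by Eta, Gamma, and Theta — a synapomorphy uniting that clade.
Only Delta, Epsilon, Eta, Gamma, and Theta show the derived state 'yes' for gular pouch, supporting them as a clade.
petiole constricted: derived state 'yes' in Epsilon, Eta, Gamma, and Theta only — synapomorphy for {Epsilon, Eta, Gamma, Theta}.
pollen tricolpate (derived state 'yes') is unique to Eta (autapomorphy; uninformative for grouping).
Most parsimonious ingroup topology: (((((Gamma,Eta),Theta),Epsilon),Delta),Zeta).
The clade {Eta, Gamma} is supported by reduced hind limbs: its derived state 'yes' occurs in exactly those taxa and in no other taxon (including the outgroup).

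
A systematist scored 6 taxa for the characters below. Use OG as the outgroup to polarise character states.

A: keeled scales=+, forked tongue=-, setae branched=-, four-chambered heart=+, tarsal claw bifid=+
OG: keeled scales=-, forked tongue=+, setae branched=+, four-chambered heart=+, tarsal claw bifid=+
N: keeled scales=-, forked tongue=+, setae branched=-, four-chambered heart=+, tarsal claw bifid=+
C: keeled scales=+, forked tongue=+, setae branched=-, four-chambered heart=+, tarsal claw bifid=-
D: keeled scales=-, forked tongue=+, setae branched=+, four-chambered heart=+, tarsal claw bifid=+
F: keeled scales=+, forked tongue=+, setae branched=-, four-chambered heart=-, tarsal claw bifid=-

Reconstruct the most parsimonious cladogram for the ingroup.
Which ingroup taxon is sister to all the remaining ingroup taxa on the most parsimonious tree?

Character polarity is set by the outgroup: the derived state is whichever differs from the outgroup's state, so for forked tongue, setae branched, four-chambered heart, tarsal claw bifid the derived state is '-', and for the remaining characters it is '+'.
Only A, C, and F show the derived state '+' for keeled scales, supporting them as a clade.
forked tongue: derived state '-' in A only — an autapomorphy, so it tells us nothing about relationships among taxa.
setae branched (derived state '-') is shared by A, C, F, and N — a synapomorphy uniting that clade.
four-chambered heart (derived state '-') is unique to F (autapomorphy; uninformative for grouping).
tarsal claw bifid (derived state '-') is shared by C and F — a synapomorphy uniting that clade.
Most parsimonious ingroup topology: (((A,(C,F)),N),D).
D is sister to the clade containing all other ingroup taxa, so it is the earliest-diverging (most basal) ingroup lineage.

D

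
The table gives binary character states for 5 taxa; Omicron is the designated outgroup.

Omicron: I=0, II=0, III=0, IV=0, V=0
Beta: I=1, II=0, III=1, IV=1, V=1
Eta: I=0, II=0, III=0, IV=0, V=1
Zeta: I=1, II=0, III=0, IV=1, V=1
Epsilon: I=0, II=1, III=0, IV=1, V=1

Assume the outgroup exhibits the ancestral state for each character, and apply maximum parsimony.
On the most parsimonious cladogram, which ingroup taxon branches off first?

The outgroup has state '0' for every character, so '1' is the derived state throughout.
I: derived state '1' in Beta and Zeta only — synapomorphy for {Beta, Zeta}.
II (derived state '1') is unique to Epsilon (autapomorphy; uninformative for grouping).
III: derived state '1' in Beta only — an autapomorphy, so it tells us nothing about relationships among taxa.
IV: derived state '1' in Beta, Epsilon, and Zeta only — synapomorphy for {Beta, Epsilon, Zeta}.
V (derived state '1') is shared by all ingroup taxa — unites the whole ingroup.
Most parsimonious ingroup topology: (((Beta,Zeta),Epsilon),Eta).
Eta is sister to the clade containing all other ingroup taxa, so it is the earliest-diverging (most basal) ingroup lineage.

Eta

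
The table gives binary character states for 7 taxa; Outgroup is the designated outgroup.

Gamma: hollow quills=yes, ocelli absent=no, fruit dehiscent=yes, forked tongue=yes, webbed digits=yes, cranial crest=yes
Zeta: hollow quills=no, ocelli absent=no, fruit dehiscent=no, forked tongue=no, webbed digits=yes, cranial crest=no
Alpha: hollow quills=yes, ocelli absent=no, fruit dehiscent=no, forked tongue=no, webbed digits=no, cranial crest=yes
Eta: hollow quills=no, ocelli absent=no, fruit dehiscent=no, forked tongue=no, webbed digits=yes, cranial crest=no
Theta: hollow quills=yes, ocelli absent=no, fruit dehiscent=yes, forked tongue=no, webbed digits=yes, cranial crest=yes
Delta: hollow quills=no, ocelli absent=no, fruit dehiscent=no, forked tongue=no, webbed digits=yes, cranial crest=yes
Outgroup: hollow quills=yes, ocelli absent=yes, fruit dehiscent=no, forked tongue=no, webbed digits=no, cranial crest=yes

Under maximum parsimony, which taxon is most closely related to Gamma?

Theta

Character polarity is set by the outgroup: the derived state is whichever differs from the outgroup's state, so for hollow quills, ocelli absent, cranial crest the derived state is 'no', and for the remaining characters it is 'yes'.
hollow quills (derived state 'no') is shared by Delta, Eta, and Zeta — a synapomorphy uniting that clade.
All ingroup taxa share the derived state 'no' for ocelli absent; it defines the ingroup but does not resolve relationships within it.
fruit dehiscent (derived state 'yes') is shared by Gamma and Theta — a synapomorphy uniting that clade.
forked tongue: derived state 'yes' in Gamma only — an autapomorphy, so it tells us nothing about relationships among taxa.
webbed digits: derived state 'yes' in Delta, Eta, Gamma, Theta, and Zeta only — synapomorphy for {Delta, Eta, Gamma, Theta, Zeta}.
Only Eta and Zeta show the derived state 'no' for cranial crest, supporting them as a clade.
Most parsimonious ingroup topology: (((Gamma,Theta),((Zeta,Eta),Delta)),Alpha).
Gamma and Theta form a cherry on this tree, so they are sister taxa.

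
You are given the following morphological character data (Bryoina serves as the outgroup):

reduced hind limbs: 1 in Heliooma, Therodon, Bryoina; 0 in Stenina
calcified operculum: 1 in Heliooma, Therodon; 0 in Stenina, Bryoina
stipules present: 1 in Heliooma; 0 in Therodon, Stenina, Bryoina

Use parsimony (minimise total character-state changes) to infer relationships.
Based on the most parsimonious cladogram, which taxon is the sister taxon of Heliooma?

Character polarity is set by the outgroup: the derived state is whichever differs from the outgroup's state, so for reduced hind limbs the derived state is '0', and for the remaining characters it is '1'.
reduced hind limbs: derived state '0' in Stenina only — an autapomorphy, so it tells us nothing about relationships among taxa.
calcified operculum: derived state '1' in Heliooma and Therodon only — synapomorphy for {Heliooma, Therodon}.
stipules present: derived state '1' in Heliooma only — an autapomorphy, so it tells us nothing about relationships among taxa.
Most parsimonious ingroup topology: ((Therodon,Heliooma),Stenina).
Heliooma and Therodon form a cherry on this tree, so they are sister taxa.

Therodon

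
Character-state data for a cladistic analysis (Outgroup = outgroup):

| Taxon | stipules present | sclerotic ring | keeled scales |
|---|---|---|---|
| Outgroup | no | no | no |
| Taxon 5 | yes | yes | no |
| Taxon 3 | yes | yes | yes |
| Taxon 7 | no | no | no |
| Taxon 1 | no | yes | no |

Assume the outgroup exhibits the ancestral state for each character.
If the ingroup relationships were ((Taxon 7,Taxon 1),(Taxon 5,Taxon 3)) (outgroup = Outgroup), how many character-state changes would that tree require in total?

Map each character onto ((Taxon 7,Taxon 1),(Taxon 5,Taxon 3)) (rooted by Outgroup) and count the minimum state changes it requires (Fitch parsimony):
stipules present: 1; sclerotic ring: 2; keeled scales: 1.
Total tree length = 4.

4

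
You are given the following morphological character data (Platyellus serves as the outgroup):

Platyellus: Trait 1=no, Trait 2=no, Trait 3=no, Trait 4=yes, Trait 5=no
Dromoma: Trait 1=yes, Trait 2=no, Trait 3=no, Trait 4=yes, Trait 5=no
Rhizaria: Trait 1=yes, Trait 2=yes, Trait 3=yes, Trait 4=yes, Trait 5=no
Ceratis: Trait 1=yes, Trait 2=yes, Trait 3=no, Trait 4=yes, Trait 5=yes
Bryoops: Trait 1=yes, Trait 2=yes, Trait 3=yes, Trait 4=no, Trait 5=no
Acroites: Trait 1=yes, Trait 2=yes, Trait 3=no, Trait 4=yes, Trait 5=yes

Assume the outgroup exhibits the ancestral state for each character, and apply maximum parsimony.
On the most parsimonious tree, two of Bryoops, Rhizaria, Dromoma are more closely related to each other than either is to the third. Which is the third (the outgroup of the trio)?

Dromoma

Character polarity is set by the outgroup: the derived state is whichever differs from the outgroup's state, so for Trait 4 the derived state is 'no', and for the remaining characters it is 'yes'.
Trait 1 (derived state 'yes') is shared by all ingroup taxa — unites the whole ingroup.
Trait 2 (derived state 'yes') is shared by Acroites, Bryoops, Ceratis, and Rhizaria — a synapomorphy uniting that clade.
Trait 3: derived state 'yes' in Bryoops and Rhizaria only — synapomorphy for {Bryoops, Rhizaria}.
Trait 4: derived state 'no' in Bryoops only — an autapomorphy, so it tells us nothing about relationships among taxa.
Trait 5 (derived state 'yes') is shared by Acroites and Ceratis — a synapomorphy uniting that clade.
Most parsimonious ingroup topology: (Dromoma,((Rhizaria,Bryoops),(Ceratis,Acroites))).
Bryoops and Rhizaria share a more recent common ancestor with each other than either does with Dromoma, so Dromoma is the least closely related of the three.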